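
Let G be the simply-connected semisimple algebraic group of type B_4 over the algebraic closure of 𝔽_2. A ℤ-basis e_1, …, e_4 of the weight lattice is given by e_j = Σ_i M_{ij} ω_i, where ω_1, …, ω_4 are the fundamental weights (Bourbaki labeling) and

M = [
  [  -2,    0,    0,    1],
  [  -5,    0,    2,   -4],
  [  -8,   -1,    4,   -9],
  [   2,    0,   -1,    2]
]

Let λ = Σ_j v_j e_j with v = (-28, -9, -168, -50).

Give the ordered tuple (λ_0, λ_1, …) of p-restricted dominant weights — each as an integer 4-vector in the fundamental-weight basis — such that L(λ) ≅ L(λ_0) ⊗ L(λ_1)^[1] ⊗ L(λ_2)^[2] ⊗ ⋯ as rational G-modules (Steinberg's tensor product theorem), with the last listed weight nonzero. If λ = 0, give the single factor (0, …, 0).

((0, 0, 1, 0), (1, 0, 1, 0), (1, 1, 0, 1), (0, 0, 1, 1))

In the fundamental-weight basis, λ has coordinates c = M·v (v = (-28, -9, -168, -50)):
  c_1 = (-2)·(-28) + (0)·(-9) + (0)·(-168) + (1)·(-50) = 6
  c_2 = (-5)·(-28) + (0)·(-9) + (2)·(-168) + (-4)·(-50) = 4
  c_3 = (-8)·(-28) + (-1)·(-9) + (4)·(-168) + (-9)·(-50) = 11
  c_4 = (2)·(-28) + (0)·(-9) + (-1)·(-168) + (2)·(-50) = 12
p = 2; digits c_i = Σ_j d_{ij}·2^j, 0 ≤ d_{ij} < 2:
  c_1 = 6 = 0·2^0 + 1·2^1 + 1·2^2
  c_2 = 4 = 0·2^0 + 0·2^1 + 1·2^2
  c_3 = 11 = 1·2^0 + 1·2^1 + 0·2^2 + 1·2^3
  c_4 = 12 = 0·2^0 + 0·2^1 + 1·2^2 + 1·2^3
λ_0 = (0, 0, 1, 0)
λ_1 = (1, 0, 1, 0)
λ_2 = (1, 1, 0, 1)
λ_3 = (0, 0, 1, 1)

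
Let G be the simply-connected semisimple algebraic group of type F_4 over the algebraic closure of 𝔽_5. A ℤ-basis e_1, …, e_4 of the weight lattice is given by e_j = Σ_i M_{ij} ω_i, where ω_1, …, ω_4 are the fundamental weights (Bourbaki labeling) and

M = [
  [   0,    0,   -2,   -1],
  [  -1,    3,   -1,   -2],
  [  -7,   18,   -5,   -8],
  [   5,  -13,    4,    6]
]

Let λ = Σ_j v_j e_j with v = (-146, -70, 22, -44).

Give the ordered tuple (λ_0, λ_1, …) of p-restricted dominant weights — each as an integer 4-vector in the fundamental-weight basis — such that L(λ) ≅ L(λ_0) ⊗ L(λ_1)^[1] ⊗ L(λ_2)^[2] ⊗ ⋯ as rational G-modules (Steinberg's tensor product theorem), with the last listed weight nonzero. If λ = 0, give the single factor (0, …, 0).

Change of basis e → ω: c = M·v where v = (-146, -70, 22, -44):
  c_1 = (0)·(-146) + (0)·(-70) + (-2)·(22) + (-1)·(-44) = 0
  c_2 = (-1)·(-146) + (3)·(-70) + (-1)·(22) + (-2)·(-44) = 2
  c_3 = (-7)·(-146) + (18)·(-70) + (-5)·(22) + (-8)·(-44) = 4
  c_4 = (5)·(-146) + (-13)·(-70) + (4)·(22) + (6)·(-44) = 4
p = 5; digits c_i = Σ_j d_{ij}·5^j, 0 ≤ d_{ij} < 5:
  c_1 = 0
  c_2 = 2 = 2·5^0
  c_3 = 4 = 4·5^0
  c_4 = 4 = 4·5^0
p-restricted factor λ_0 = (0, 2, 4, 4)

((0, 2, 4, 4),)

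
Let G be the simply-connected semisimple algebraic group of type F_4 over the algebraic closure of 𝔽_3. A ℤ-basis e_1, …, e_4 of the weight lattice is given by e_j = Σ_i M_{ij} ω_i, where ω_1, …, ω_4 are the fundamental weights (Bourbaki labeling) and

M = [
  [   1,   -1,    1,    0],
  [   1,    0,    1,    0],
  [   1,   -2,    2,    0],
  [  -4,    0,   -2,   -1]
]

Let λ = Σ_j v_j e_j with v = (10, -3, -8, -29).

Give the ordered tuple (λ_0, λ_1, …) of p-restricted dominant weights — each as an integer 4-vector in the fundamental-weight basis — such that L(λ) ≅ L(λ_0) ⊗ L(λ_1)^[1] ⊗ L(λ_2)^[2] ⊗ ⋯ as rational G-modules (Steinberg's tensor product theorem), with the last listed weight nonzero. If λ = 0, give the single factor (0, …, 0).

In the fundamental-weight basis, λ has coordinates c = M·v (v = (10, -3, -8, -29)):
  c_1 = 1*10 + -1*-3 + 1*-8 + 0*-29 = 5
  c_2 = 1*10 + 0*-3 + 1*-8 + 0*-29 = 2
  c_3 = 1*10 + -2*-3 + 2*-8 + 0*-29 = 0
  c_4 = -4*10 + 0*-3 + -2*-8 + -1*-29 = 5
Expand coordinatewise in base 3:
  c_1 = 5 = 2·3^0 + 1·3^1
  c_2 = 2 = 2·3^0
  c_3 = 0
  c_4 = 5 = 2·3^0 + 1·3^1
λ_0 = (2, 2, 0, 2)
λ_1 = (1, 0, 0, 1)

((2, 2, 0, 2), (1, 0, 0, 1))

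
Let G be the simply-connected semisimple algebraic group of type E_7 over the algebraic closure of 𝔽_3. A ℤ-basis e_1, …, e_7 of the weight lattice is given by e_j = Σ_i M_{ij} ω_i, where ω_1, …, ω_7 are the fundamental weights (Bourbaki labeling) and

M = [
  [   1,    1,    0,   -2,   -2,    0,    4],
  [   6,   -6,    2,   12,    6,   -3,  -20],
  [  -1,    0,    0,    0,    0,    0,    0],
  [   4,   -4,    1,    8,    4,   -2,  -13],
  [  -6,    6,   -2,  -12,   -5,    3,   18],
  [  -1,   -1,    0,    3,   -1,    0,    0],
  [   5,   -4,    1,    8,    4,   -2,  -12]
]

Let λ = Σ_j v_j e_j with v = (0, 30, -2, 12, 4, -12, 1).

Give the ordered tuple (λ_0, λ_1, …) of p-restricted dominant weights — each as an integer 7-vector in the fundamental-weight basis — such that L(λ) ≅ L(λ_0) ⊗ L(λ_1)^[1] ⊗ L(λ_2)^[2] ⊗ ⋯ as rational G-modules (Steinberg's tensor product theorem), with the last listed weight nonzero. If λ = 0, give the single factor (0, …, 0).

((2, 0, 0, 1, 2, 2, 2),)

Converting to the ω-basis (c_i = row i of M dotted with v = (0, 30, -2, 12, 4, -12, 1)):
  c_1 = (1)·(0) + (1)·(30) + (0)·(-2) + (-2)·(12) + (-2)·(4) + (0)·(-12) + (4)·(1) = 2
  c_2 = (6)·(0) + (-6)·(30) + (2)·(-2) + (12)·(12) + (6)·(4) + (-3)·(-12) + (-20)·(1) = 0
  c_3 = (-1)·(0) + (0)·(30) + (0)·(-2) + (0)·(12) + (0)·(4) + (0)·(-12) + (0)·(1) = 0
  c_4 = (4)·(0) + (-4)·(30) + (1)·(-2) + (8)·(12) + (4)·(4) + (-2)·(-12) + (-13)·(1) = 1
  c_5 = (-6)·(0) + (6)·(30) + (-2)·(-2) + (-12)·(12) + (-5)·(4) + (3)·(-12) + (18)·(1) = 2
  c_6 = (-1)·(0) + (-1)·(30) + (0)·(-2) + (3)·(12) + (-1)·(4) + (0)·(-12) + (0)·(1) = 2
  c_7 = (5)·(0) + (-4)·(30) + (1)·(-2) + (8)·(12) + (4)·(4) + (-2)·(-12) + (-12)·(1) = 2
p = 3; digits c_i = Σ_j d_{ij}·3^j, 0 ≤ d_{ij} < 3:
  c_1 = 2 = 2·3^0
  c_2 = 0
  c_3 = 0
  c_4 = 1 = 1·3^0
  c_5 = 2 = 2·3^0
  c_6 = 2 = 2·3^0
  c_7 = 2 = 2·3^0
λ_0 = (2, 0, 0, 1, 2, 2, 2)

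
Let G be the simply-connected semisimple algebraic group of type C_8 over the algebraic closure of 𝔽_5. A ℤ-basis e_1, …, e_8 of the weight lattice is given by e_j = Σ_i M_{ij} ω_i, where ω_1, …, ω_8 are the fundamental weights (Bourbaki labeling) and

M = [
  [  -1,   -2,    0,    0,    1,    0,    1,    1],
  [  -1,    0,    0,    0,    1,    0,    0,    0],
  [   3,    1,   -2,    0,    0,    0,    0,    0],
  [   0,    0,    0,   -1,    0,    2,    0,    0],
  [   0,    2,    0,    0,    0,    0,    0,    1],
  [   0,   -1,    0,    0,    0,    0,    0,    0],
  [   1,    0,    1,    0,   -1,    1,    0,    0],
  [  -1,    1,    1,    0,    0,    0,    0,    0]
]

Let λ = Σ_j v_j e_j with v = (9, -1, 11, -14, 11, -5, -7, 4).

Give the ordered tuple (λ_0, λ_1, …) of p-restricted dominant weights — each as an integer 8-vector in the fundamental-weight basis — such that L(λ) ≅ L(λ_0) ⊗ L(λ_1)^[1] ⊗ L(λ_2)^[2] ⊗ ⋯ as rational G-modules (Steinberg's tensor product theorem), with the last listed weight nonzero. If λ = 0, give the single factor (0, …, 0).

ω-coordinates c = M·v, v = (9, -1, 11, -14, 11, -5, -7, 4):
  c_1 = (-1)·(9) + (-2)·(-1) + (0)·(11) + (0)·(-14) + (1)·(11) + (0)·(-5) + (1)·(-7) + (1)·(4) = 1
  c_2 = (-1)·(9) + (0)·(-1) + (0)·(11) + (0)·(-14) + (1)·(11) + (0)·(-5) + (0)·(-7) + (0)·(4) = 2
  c_3 = (3)·(9) + (1)·(-1) + (-2)·(11) + (0)·(-14) + (0)·(11) + (0)·(-5) + (0)·(-7) + (0)·(4) = 4
  c_4 = (0)·(9) + (0)·(-1) + (0)·(11) + (-1)·(-14) + (0)·(11) + (2)·(-5) + (0)·(-7) + (0)·(4) = 4
  c_5 = (0)·(9) + (2)·(-1) + (0)·(11) + (0)·(-14) + (0)·(11) + (0)·(-5) + (0)·(-7) + (1)·(4) = 2
  c_6 = (0)·(9) + (-1)·(-1) + (0)·(11) + (0)·(-14) + (0)·(11) + (0)·(-5) + (0)·(-7) + (0)·(4) = 1
  c_7 = (1)·(9) + (0)·(-1) + (1)·(11) + (0)·(-14) + (-1)·(11) + (1)·(-5) + (0)·(-7) + (0)·(4) = 4
  c_8 = (-1)·(9) + (1)·(-1) + (1)·(11) + (0)·(-14) + (0)·(11) + (0)·(-5) + (0)·(-7) + (0)·(4) = 1
Writing each c_i in base p = 5:
  c_1 = 1 = 1·5^0
  c_2 = 2 = 2·5^0
  c_3 = 4 = 4·5^0
  c_4 = 4 = 4·5^0
  c_5 = 2 = 2·5^0
  c_6 = 1 = 1·5^0
  c_7 = 4 = 4·5^0
  c_8 = 1 = 1·5^0
Factor λ_0 = (1, 2, 4, 4, 2, 1, 4, 1)

((1, 2, 4, 4, 2, 1, 4, 1),)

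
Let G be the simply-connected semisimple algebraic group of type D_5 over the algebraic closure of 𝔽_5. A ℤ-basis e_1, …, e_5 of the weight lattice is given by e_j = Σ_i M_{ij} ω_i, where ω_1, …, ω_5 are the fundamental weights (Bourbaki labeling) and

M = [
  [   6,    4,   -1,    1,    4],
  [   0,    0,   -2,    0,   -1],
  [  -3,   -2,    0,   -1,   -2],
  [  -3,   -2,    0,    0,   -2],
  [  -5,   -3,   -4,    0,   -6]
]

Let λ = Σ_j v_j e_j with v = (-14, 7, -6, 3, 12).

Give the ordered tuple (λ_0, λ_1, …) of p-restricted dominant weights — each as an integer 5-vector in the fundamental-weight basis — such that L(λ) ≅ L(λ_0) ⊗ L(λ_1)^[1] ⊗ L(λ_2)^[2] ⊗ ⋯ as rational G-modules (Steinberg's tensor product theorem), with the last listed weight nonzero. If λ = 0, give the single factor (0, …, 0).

((1, 0, 1, 4, 1),)

Change of basis e → ω: c = M·v where v = (-14, 7, -6, 3, 12):
  c_1 = (6)·(-14) + 4·7 + (-1)·(-6) + 1·3 + 4·12 = 1
  c_2 = (0)·(-14) + 0·7 + (-2)·(-6) + 0·3 + (-1)·(12) = 0
  c_3 = (-3)·(-14) + (-2)·(7) + (0)·(-6) + (-1)·(3) + (-2)·(12) = 1
  c_4 = (-3)·(-14) + (-2)·(7) + (0)·(-6) + 0·3 + (-2)·(12) = 4
  c_5 = (-5)·(-14) + (-3)·(7) + (-4)·(-6) + 0·3 + (-6)·(12) = 1
Writing each c_i in base p = 5:
  c_1 = 1 = 1·5^0
  c_2 = 0
  c_3 = 1 = 1·5^0
  c_4 = 4 = 4·5^0
  c_5 = 1 = 1·5^0
λ_0 = (1, 0, 1, 4, 1)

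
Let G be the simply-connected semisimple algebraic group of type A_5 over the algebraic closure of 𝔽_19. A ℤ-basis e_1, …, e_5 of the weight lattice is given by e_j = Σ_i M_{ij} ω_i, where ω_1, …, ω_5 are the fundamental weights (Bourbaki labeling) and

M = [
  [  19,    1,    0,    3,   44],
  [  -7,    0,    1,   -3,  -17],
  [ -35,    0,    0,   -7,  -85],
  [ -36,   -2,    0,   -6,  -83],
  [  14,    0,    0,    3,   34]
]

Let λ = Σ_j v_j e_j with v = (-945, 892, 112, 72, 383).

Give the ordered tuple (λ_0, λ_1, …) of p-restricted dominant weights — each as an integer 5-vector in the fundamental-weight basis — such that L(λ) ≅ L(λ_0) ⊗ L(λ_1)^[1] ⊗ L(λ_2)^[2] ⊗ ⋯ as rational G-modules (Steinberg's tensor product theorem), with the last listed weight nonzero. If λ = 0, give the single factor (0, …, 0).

ω-coordinates c = M·v, v = (-945, 892, 112, 72, 383):
  c_1 = (19)·(-945) + (1)·(892) + (0)·(112) + (3)·(72) + (44)·(383) = 5
  c_2 = (-7)·(-945) + (0)·(892) + (1)·(112) + (-3)·(72) + (-17)·(383) = 0
  c_3 = (-35)·(-945) + (0)·(892) + (0)·(112) + (-7)·(72) + (-85)·(383) = 16
  c_4 = (-36)·(-945) + (-2)·(892) + (0)·(112) + (-6)·(72) + (-83)·(383) = 15
  c_5 = (14)·(-945) + (0)·(892) + (0)·(112) + (3)·(72) + (34)·(383) = 8
Base-19 expansion of each c_i:
  c_1 = 5 = 5·19^0
  c_2 = 0
  c_3 = 16 = 16·19^0
  c_4 = 15 = 15·19^0
  c_5 = 8 = 8·19^0
p-restricted factor λ_0 = (5, 0, 16, 15, 8)

((5, 0, 16, 15, 8),)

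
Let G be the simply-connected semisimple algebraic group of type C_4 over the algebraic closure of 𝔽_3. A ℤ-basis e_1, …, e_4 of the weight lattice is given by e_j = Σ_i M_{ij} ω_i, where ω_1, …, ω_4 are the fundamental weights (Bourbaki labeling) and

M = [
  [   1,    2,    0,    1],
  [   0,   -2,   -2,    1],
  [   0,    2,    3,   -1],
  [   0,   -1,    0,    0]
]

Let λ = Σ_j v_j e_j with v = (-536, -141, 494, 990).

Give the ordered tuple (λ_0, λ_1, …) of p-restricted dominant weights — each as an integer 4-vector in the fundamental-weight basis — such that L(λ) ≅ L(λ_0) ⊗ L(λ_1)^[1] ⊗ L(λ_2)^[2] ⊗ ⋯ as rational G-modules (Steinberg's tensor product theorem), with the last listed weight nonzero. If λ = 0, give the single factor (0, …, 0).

((1, 2, 0, 0), (0, 1, 1, 2), (1, 1, 2, 0), (0, 1, 1, 2), (2, 0, 2, 1), (0, 1, 0, 0))

Compute c_i = Σ_j M_{ij} v_j with v = (-536, -141, 494, 990):
  c_1 = (1)·(-536) + (2)·(-141) + 0·494 + 1·990 = 172
  c_2 = (0)·(-536) + (-2)·(-141) + (-2)·(494) + 1·990 = 284
  c_3 = (0)·(-536) + (2)·(-141) + 3·494 + (-1)·(990) = 210
  c_4 = (0)·(-536) + (-1)·(-141) + 0·494 + 0·990 = 141
p = 3; digits c_i = Σ_j d_{ij}·3^j, 0 ≤ d_{ij} < 3:
  c_1 = 172 = 1·3^0 + 0·3^1 + 1·3^2 + 0·3^3 + 2·3^4
  c_2 = 284 = 2·3^0 + 1·3^1 + 1·3^2 + 1·3^3 + 0·3^4 + 1·3^5
  c_3 = 210 = 0·3^0 + 1·3^1 + 2·3^2 + 1·3^3 + 2·3^4
  c_4 = 141 = 0·3^0 + 2·3^1 + 0·3^2 + 2·3^3 + 1·3^4
Factor λ_0 = (1, 2, 0, 0)
Factor λ_1 = (0, 1, 1, 2)
Factor λ_2 = (1, 1, 2, 0)
Factor λ_3 = (0, 1, 1, 2)
Factor λ_4 = (2, 0, 2, 1)
Factor λ_5 = (0, 1, 0, 0)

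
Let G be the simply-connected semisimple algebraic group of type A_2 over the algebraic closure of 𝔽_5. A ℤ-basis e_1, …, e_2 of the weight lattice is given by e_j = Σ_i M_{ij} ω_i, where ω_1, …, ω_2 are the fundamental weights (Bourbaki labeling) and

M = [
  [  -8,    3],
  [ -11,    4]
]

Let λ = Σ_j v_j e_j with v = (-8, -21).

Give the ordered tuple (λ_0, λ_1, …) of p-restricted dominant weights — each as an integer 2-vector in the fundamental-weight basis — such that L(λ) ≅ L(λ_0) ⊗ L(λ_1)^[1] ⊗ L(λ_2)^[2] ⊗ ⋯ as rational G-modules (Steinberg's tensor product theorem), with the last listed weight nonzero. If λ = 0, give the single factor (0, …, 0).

((1, 4),)

ω-coordinates c = M·v, v = (-8, -21):
  c_1 = (-8)·(-8) + (3)·(-21) = 1
  c_2 = (-11)·(-8) + (4)·(-21) = 4
Expand coordinatewise in base 5:
  c_1 = 1 = 1·5^0
  c_2 = 4 = 4·5^0
λ_0 = (1, 4)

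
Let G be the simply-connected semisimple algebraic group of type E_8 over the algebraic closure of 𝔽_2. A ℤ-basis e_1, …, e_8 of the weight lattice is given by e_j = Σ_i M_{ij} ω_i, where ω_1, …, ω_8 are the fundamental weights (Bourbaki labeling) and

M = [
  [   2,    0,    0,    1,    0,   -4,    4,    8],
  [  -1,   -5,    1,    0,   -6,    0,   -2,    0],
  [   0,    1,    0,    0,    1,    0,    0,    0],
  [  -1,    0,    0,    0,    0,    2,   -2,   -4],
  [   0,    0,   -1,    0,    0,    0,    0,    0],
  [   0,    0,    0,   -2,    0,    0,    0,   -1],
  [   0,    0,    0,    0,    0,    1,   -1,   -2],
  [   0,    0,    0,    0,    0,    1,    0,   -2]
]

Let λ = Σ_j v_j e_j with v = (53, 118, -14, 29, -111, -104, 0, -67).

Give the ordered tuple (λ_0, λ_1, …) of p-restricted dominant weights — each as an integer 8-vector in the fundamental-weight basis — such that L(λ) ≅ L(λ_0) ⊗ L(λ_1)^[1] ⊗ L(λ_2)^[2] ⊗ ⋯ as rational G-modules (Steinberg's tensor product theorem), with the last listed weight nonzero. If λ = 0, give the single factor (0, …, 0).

Change of basis e → ω: c = M·v where v = (53, 118, -14, 29, -111, -104, 0, -67):
  c_1 = 2·53 + 0·118 + (0)·(-14) + 1·29 + (0)·(-111) + (-4)·(-104) + 4·0 + (8)·(-67) = 15
  c_2 = (-1)·(53) + (-5)·(118) + (1)·(-14) + 0·29 + (-6)·(-111) + (0)·(-104) + (-2)·(0) + (0)·(-67) = 9
  c_3 = 0·53 + 1·118 + (0)·(-14) + 0·29 + (1)·(-111) + (0)·(-104) + 0·0 + (0)·(-67) = 7
  c_4 = (-1)·(53) + 0·118 + (0)·(-14) + 0·29 + (0)·(-111) + (2)·(-104) + (-2)·(0) + (-4)·(-67) = 7
  c_5 = 0·53 + 0·118 + (-1)·(-14) + 0·29 + (0)·(-111) + (0)·(-104) + 0·0 + (0)·(-67) = 14
  c_6 = 0·53 + 0·118 + (0)·(-14) + (-2)·(29) + (0)·(-111) + (0)·(-104) + 0·0 + (-1)·(-67) = 9
  c_7 = 0·53 + 0·118 + (0)·(-14) + 0·29 + (0)·(-111) + (1)·(-104) + (-1)·(0) + (-2)·(-67) = 30
  c_8 = 0·53 + 0·118 + (0)·(-14) + 0·29 + (0)·(-111) + (1)·(-104) + 0·0 + (-2)·(-67) = 30
p = 2; digits c_i = Σ_j d_{ij}·2^j, 0 ≤ d_{ij} < 2:
  c_1 = 15 = 1·2^0 + 1·2^1 + 1·2^2 + 1·2^3
  c_2 = 9 = 1·2^0 + 0·2^1 + 0·2^2 + 1·2^3
  c_3 = 7 = 1·2^0 + 1·2^1 + 1·2^2
  c_4 = 7 = 1·2^0 + 1·2^1 + 1·2^2
  c_5 = 14 = 0·2^0 + 1·2^1 + 1·2^2 + 1·2^3
  c_6 = 9 = 1·2^0 + 0·2^1 + 0·2^2 + 1·2^3
  c_7 = 30 = 0·2^0 + 1·2^1 + 1·2^2 + 1·2^3 + 1·2^4
  c_8 = 30 = 0·2^0 + 1·2^1 + 1·2^2 + 1·2^3 + 1·2^4
p-restricted factor λ_0 = (1, 1, 1, 1, 0, 1, 0, 0)
p-restricted factor λ_1 = (1, 0, 1, 1, 1, 0, 1, 1)
p-restricted factor λ_2 = (1, 0, 1, 1, 1, 0, 1, 1)
p-restricted factor λ_3 = (1, 1, 0, 0, 1, 1, 1, 1)
p-restricted factor λ_4 = (0, 0, 0, 0, 0, 0, 1, 1)

((1, 1, 1, 1, 0, 1, 0, 0), (1, 0, 1, 1, 1, 0, 1, 1), (1, 0, 1, 1, 1, 0, 1, 1), (1, 1, 0, 0, 1, 1, 1, 1), (0, 0, 0, 0, 0, 0, 1, 1))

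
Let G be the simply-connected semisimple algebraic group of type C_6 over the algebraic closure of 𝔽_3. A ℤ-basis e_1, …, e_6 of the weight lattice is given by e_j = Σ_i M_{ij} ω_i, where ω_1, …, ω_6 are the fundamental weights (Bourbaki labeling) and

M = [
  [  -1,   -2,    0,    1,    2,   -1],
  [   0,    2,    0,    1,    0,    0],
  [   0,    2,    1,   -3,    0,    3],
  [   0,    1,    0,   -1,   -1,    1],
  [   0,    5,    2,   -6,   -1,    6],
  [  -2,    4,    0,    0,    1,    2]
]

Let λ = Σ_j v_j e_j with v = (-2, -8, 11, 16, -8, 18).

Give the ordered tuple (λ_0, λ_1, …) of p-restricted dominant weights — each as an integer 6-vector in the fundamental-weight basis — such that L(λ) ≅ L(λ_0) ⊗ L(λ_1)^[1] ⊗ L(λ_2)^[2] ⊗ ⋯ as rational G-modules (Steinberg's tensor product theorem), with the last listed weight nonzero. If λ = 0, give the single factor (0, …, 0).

ω-coordinates c = M·v, v = (-2, -8, 11, 16, -8, 18):
  c_1 = (-1)·(-2) + (-2)·(-8) + (0)·(11) + (1)·(16) + (2)·(-8) + (-1)·(18) = 0
  c_2 = (0)·(-2) + (2)·(-8) + (0)·(11) + (1)·(16) + (0)·(-8) + (0)·(18) = 0
  c_3 = (0)·(-2) + (2)·(-8) + (1)·(11) + (-3)·(16) + (0)·(-8) + (3)·(18) = 1
  c_4 = (0)·(-2) + (1)·(-8) + (0)·(11) + (-1)·(16) + (-1)·(-8) + (1)·(18) = 2
  c_5 = (0)·(-2) + (5)·(-8) + (2)·(11) + (-6)·(16) + (-1)·(-8) + (6)·(18) = 2
  c_6 = (-2)·(-2) + (4)·(-8) + (0)·(11) + (0)·(16) + (1)·(-8) + (2)·(18) = 0
Base-3 expansion of each c_i:
  c_1 = 0
  c_2 = 0
  c_3 = 1 = 1·3^0
  c_4 = 2 = 2·3^0
  c_5 = 2 = 2·3^0
  c_6 = 0
Factor λ_0 = (0, 0, 1, 2, 2, 0)

((0, 0, 1, 2, 2, 0),)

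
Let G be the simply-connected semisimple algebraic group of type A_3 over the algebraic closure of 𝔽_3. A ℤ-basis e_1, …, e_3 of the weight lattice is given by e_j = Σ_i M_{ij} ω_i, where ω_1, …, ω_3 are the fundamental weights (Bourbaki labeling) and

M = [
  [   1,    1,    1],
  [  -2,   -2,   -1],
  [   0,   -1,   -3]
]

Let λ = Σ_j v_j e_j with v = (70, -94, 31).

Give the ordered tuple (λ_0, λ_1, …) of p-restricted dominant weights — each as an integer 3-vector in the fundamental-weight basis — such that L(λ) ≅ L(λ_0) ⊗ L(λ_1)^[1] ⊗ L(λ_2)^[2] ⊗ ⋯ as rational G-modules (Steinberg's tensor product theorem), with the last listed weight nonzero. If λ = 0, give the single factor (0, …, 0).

Compute c_i = Σ_j M_{ij} v_j with v = (70, -94, 31):
  c_1 = 1·70 + (1)·(-94) + 1·31 = 7
  c_2 = (-2)·(70) + (-2)·(-94) + (-1)·(31) = 17
  c_3 = 0·70 + (-1)·(-94) + (-3)·(31) = 1
Base-3 expansion of each c_i:
  c_1 = 7 = 1·3^0 + 2·3^1
  c_2 = 17 = 2·3^0 + 2·3^1 + 1·3^2
  c_3 = 1 = 1·3^0
Factor λ_0 = (1, 2, 1)
Factor λ_1 = (2, 2, 0)
Factor λ_2 = (0, 1, 0)

((1, 2, 1), (2, 2, 0), (0, 1, 0))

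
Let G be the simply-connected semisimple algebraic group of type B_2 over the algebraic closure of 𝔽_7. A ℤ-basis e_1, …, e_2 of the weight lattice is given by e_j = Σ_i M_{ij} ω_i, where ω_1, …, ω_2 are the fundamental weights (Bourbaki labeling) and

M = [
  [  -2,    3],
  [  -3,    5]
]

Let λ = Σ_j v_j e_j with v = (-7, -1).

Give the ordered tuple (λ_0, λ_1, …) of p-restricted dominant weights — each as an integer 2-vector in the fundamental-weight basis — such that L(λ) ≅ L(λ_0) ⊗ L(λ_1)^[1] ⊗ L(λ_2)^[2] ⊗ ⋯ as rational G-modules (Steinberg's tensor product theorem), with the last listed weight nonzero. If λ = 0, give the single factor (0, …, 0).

Change of basis e → ω: c = M·v where v = (-7, -1):
  c_1 = -2*-7 + 3*-1 = 11
  c_2 = -3*-7 + 5*-1 = 16
Writing each c_i in base p = 7:
  c_1 = 11 = 4·7^0 + 1·7^1
  c_2 = 16 = 2·7^0 + 2·7^1
p-restricted factor λ_0 = (4, 2)
p-restricted factor λ_1 = (1, 2)

((4, 2), (1, 2))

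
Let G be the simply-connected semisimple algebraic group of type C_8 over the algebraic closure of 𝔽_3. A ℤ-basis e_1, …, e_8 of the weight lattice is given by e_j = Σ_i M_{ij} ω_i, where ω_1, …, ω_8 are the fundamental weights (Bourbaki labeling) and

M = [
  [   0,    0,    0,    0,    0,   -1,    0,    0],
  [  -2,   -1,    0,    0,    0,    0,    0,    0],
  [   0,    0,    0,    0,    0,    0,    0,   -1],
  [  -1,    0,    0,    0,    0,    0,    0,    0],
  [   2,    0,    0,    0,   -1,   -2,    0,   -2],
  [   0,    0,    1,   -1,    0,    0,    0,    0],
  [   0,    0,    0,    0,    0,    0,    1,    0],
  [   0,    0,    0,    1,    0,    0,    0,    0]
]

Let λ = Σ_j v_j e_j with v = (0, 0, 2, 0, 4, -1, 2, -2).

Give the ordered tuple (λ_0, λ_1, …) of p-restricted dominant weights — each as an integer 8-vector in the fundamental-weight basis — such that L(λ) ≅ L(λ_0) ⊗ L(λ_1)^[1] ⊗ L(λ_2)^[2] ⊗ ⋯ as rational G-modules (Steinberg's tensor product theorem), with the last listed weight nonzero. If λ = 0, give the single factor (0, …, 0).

((1, 0, 2, 0, 2, 2, 2, 0),)

Change of basis e → ω: c = M·v where v = (0, 0, 2, 0, 4, -1, 2, -2):
  c_1 = 0*0 + 0*0 + 0*2 + 0*0 + 0*4 + -1*-1 + 0*2 + 0*-2 = 1
  c_2 = -2*0 + -1*0 + 0*2 + 0*0 + 0*4 + 0*-1 + 0*2 + 0*-2 = 0
  c_3 = 0*0 + 0*0 + 0*2 + 0*0 + 0*4 + 0*-1 + 0*2 + -1*-2 = 2
  c_4 = -1*0 + 0*0 + 0*2 + 0*0 + 0*4 + 0*-1 + 0*2 + 0*-2 = 0
  c_5 = 2*0 + 0*0 + 0*2 + 0*0 + -1*4 + -2*-1 + 0*2 + -2*-2 = 2
  c_6 = 0*0 + 0*0 + 1*2 + -1*0 + 0*4 + 0*-1 + 0*2 + 0*-2 = 2
  c_7 = 0*0 + 0*0 + 0*2 + 0*0 + 0*4 + 0*-1 + 1*2 + 0*-2 = 2
  c_8 = 0*0 + 0*0 + 0*2 + 1*0 + 0*4 + 0*-1 + 0*2 + 0*-2 = 0
p = 3; digits c_i = Σ_j d_{ij}·3^j, 0 ≤ d_{ij} < 3:
  c_1 = 1 = 1·3^0
  c_2 = 0
  c_3 = 2 = 2·3^0
  c_4 = 0
  c_5 = 2 = 2·3^0
  c_6 = 2 = 2·3^0
  c_7 = 2 = 2·3^0
  c_8 = 0
p-restricted factor λ_0 = (1, 0, 2, 0, 2, 2, 2, 0)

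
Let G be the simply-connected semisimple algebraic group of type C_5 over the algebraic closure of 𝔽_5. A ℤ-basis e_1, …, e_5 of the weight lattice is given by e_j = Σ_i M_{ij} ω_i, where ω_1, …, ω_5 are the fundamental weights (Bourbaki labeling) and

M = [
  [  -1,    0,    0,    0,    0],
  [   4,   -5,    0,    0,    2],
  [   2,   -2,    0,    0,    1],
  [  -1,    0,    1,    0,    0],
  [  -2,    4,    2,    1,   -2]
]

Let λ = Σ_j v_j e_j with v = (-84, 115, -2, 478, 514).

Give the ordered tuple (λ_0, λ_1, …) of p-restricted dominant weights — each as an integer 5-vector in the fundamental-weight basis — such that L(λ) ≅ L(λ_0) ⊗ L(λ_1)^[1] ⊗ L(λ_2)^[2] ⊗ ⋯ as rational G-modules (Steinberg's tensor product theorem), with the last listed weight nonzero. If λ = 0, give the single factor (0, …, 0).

Converting to the ω-basis (c_i = row i of M dotted with v = (-84, 115, -2, 478, 514)):
  c_1 = (-1)·(-84) + (0)·(115) + (0)·(-2) + (0)·(478) + (0)·(514) = 84
  c_2 = (4)·(-84) + (-5)·(115) + (0)·(-2) + (0)·(478) + (2)·(514) = 117
  c_3 = (2)·(-84) + (-2)·(115) + (0)·(-2) + (0)·(478) + (1)·(514) = 116
  c_4 = (-1)·(-84) + (0)·(115) + (1)·(-2) + (0)·(478) + (0)·(514) = 82
  c_5 = (-2)·(-84) + (4)·(115) + (2)·(-2) + (1)·(478) + (-2)·(514) = 74
Expand coordinatewise in base 5:
  c_1 = 84 = 4·5^0 + 1·5^1 + 3·5^2
  c_2 = 117 = 2·5^0 + 3·5^1 + 4·5^2
  c_3 = 116 = 1·5^0 + 3·5^1 + 4·5^2
  c_4 = 82 = 2·5^0 + 1·5^1 + 3·5^2
  c_5 = 74 = 4·5^0 + 4·5^1 + 2·5^2
Factor λ_0 = (4, 2, 1, 2, 4)
Factor λ_1 = (1, 3, 3, 1, 4)
Factor λ_2 = (3, 4, 4, 3, 2)

((4, 2, 1, 2, 4), (1, 3, 3, 1, 4), (3, 4, 4, 3, 2))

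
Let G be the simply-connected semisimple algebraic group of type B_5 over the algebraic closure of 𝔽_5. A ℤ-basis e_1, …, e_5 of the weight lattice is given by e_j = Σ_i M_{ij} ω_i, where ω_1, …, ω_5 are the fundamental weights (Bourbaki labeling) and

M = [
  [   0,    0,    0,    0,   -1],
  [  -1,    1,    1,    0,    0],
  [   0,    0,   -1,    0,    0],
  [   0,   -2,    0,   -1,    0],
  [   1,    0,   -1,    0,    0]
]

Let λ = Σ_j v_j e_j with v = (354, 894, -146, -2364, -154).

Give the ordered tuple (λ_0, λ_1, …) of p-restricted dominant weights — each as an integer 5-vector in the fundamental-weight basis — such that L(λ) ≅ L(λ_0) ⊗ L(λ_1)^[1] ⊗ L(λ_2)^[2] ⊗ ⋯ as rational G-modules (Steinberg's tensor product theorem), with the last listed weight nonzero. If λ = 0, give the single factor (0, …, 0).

((4, 4, 1, 1, 0), (0, 3, 4, 0, 0), (1, 0, 0, 3, 0), (1, 3, 1, 4, 4))

ω-coordinates c = M·v, v = (354, 894, -146, -2364, -154):
  c_1 = 0·354 + 0·894 + (0)·(-146) + (0)·(-2364) + (-1)·(-154) = 154
  c_2 = (-1)·(354) + 1·894 + (1)·(-146) + (0)·(-2364) + (0)·(-154) = 394
  c_3 = 0·354 + 0·894 + (-1)·(-146) + (0)·(-2364) + (0)·(-154) = 146
  c_4 = 0·354 + (-2)·(894) + (0)·(-146) + (-1)·(-2364) + (0)·(-154) = 576
  c_5 = 1·354 + 0·894 + (-1)·(-146) + (0)·(-2364) + (0)·(-154) = 500
Writing each c_i in base p = 5:
  c_1 = 154 = 4·5^0 + 0·5^1 + 1·5^2 + 1·5^3
  c_2 = 394 = 4·5^0 + 3·5^1 + 0·5^2 + 3·5^3
  c_3 = 146 = 1·5^0 + 4·5^1 + 0·5^2 + 1·5^3
  c_4 = 576 = 1·5^0 + 0·5^1 + 3·5^2 + 4·5^3
  c_5 = 500 = 0·5^0 + 0·5^1 + 0·5^2 + 4·5^3
p-restricted factor λ_0 = (4, 4, 1, 1, 0)
p-restricted factor λ_1 = (0, 3, 4, 0, 0)
p-restricted factor λ_2 = (1, 0, 0, 3, 0)
p-restricted factor λ_3 = (1, 3, 1, 4, 4)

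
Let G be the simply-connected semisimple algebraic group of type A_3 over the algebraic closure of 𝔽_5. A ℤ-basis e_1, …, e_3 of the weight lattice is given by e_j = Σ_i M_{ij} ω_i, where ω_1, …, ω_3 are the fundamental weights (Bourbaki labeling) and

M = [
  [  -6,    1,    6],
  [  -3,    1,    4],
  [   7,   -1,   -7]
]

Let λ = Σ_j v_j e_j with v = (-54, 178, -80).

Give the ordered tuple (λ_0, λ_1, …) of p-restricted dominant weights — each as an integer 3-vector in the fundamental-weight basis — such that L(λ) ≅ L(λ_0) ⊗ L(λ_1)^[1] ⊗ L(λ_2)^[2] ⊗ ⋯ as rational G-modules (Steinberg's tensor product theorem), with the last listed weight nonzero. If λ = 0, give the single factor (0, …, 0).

((2, 0, 4), (4, 4, 0))

Converting to the ω-basis (c_i = row i of M dotted with v = (-54, 178, -80)):
  c_1 = -6*-54 + 1*178 + 6*-80 = 22
  c_2 = -3*-54 + 1*178 + 4*-80 = 20
  c_3 = 7*-54 + -1*178 + -7*-80 = 4
p = 5; digits c_i = Σ_j d_{ij}·5^j, 0 ≤ d_{ij} < 5:
  c_1 = 22 = 2·5^0 + 4·5^1
  c_2 = 20 = 0·5^0 + 4·5^1
  c_3 = 4 = 4·5^0
λ_0 = (2, 0, 4)
λ_1 = (4, 4, 0)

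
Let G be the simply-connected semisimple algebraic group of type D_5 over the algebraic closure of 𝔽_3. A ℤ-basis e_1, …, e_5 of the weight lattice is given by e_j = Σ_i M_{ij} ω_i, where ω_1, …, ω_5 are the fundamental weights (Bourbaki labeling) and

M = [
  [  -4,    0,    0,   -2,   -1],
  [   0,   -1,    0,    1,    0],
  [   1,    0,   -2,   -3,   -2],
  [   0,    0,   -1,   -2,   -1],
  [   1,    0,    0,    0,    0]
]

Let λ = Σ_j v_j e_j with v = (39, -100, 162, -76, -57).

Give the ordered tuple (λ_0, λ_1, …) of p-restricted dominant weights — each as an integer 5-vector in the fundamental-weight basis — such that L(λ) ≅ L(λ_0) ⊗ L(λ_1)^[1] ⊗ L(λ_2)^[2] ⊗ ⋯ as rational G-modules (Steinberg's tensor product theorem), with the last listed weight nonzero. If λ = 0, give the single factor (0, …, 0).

((2, 0, 0, 2, 0), (2, 2, 1, 0, 1), (2, 2, 0, 2, 1), (1, 0, 2, 1, 1))

Converting to the ω-basis (c_i = row i of M dotted with v = (39, -100, 162, -76, -57)):
  c_1 = (-4)·(39) + (0)·(-100) + (0)·(162) + (-2)·(-76) + (-1)·(-57) = 53
  c_2 = (0)·(39) + (-1)·(-100) + (0)·(162) + (1)·(-76) + (0)·(-57) = 24
  c_3 = (1)·(39) + (0)·(-100) + (-2)·(162) + (-3)·(-76) + (-2)·(-57) = 57
  c_4 = (0)·(39) + (0)·(-100) + (-1)·(162) + (-2)·(-76) + (-1)·(-57) = 47
  c_5 = (1)·(39) + (0)·(-100) + (0)·(162) + (0)·(-76) + (0)·(-57) = 39
Base-3 expansion of each c_i:
  c_1 = 53 = 2·3^0 + 2·3^1 + 2·3^2 + 1·3^3
  c_2 = 24 = 0·3^0 + 2·3^1 + 2·3^2
  c_3 = 57 = 0·3^0 + 1·3^1 + 0·3^2 + 2·3^3
  c_4 = 47 = 2·3^0 + 0·3^1 + 2·3^2 + 1·3^3
  c_5 = 39 = 0·3^0 + 1·3^1 + 1·3^2 + 1·3^3
Factor λ_0 = (2, 0, 0, 2, 0)
Factor λ_1 = (2, 2, 1, 0, 1)
Factor λ_2 = (2, 2, 0, 2, 1)
Factor λ_3 = (1, 0, 2, 1, 1)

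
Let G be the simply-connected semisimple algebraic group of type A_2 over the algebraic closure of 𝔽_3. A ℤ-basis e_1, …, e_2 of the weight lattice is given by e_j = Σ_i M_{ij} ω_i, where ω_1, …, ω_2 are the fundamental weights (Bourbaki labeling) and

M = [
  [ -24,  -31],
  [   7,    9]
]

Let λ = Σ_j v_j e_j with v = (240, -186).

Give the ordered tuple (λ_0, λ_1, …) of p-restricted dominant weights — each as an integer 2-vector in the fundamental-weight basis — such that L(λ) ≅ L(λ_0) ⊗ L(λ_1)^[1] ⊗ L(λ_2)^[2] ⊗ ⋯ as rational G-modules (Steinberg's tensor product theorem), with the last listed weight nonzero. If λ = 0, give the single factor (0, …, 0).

Compute c_i = Σ_j M_{ij} v_j with v = (240, -186):
  c_1 = -24*240 + -31*-186 = 6
  c_2 = 7*240 + 9*-186 = 6
Expand coordinatewise in base 3:
  c_1 = 6 = 0·3^0 + 2·3^1
  c_2 = 6 = 0·3^0 + 2·3^1
p-restricted factor λ_0 = (0, 0)
p-restricted factor λ_1 = (2, 2)

((0, 0), (2, 2))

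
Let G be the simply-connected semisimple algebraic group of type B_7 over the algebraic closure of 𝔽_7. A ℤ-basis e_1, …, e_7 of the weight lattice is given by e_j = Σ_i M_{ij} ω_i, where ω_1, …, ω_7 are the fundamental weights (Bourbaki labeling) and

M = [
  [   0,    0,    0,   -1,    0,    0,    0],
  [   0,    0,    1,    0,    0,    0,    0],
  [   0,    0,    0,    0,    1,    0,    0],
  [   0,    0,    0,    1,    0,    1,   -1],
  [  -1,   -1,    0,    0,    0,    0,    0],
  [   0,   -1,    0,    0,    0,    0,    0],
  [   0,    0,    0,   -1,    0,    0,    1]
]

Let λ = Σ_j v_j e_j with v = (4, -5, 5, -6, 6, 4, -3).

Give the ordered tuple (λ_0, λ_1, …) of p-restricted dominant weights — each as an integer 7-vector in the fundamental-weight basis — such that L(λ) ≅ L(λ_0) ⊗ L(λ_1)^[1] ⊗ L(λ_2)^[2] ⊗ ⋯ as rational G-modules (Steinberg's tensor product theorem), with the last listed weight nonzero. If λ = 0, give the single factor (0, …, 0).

Change of basis e → ω: c = M·v where v = (4, -5, 5, -6, 6, 4, -3):
  c_1 = (0)·(4) + (0)·(-5) + (0)·(5) + (-1)·(-6) + (0)·(6) + (0)·(4) + (0)·(-3) = 6
  c_2 = (0)·(4) + (0)·(-5) + (1)·(5) + (0)·(-6) + (0)·(6) + (0)·(4) + (0)·(-3) = 5
  c_3 = (0)·(4) + (0)·(-5) + (0)·(5) + (0)·(-6) + (1)·(6) + (0)·(4) + (0)·(-3) = 6
  c_4 = (0)·(4) + (0)·(-5) + (0)·(5) + (1)·(-6) + (0)·(6) + (1)·(4) + (-1)·(-3) = 1
  c_5 = (-1)·(4) + (-1)·(-5) + (0)·(5) + (0)·(-6) + (0)·(6) + (0)·(4) + (0)·(-3) = 1
  c_6 = (0)·(4) + (-1)·(-5) + (0)·(5) + (0)·(-6) + (0)·(6) + (0)·(4) + (0)·(-3) = 5
  c_7 = (0)·(4) + (0)·(-5) + (0)·(5) + (-1)·(-6) + (0)·(6) + (0)·(4) + (1)·(-3) = 3
Expand coordinatewise in base 7:
  c_1 = 6 = 6·7^0
  c_2 = 5 = 5·7^0
  c_3 = 6 = 6·7^0
  c_4 = 1 = 1·7^0
  c_5 = 1 = 1·7^0
  c_6 = 5 = 5·7^0
  c_7 = 3 = 3·7^0
p-restricted factor λ_0 = (6, 5, 6, 1, 1, 5, 3)

((6, 5, 6, 1, 1, 5, 3),)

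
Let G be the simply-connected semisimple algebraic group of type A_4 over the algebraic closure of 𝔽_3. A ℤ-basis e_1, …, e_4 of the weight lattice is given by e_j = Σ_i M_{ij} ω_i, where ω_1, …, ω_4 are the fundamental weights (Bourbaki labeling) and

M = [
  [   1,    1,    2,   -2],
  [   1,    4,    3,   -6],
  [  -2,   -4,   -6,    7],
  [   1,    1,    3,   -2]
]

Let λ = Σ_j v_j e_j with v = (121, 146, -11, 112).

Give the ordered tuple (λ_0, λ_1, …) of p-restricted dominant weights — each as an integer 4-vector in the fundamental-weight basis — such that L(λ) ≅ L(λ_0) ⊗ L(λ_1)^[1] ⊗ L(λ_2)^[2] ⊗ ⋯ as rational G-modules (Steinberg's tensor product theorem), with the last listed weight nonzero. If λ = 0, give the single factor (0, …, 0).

Compute c_i = Σ_j M_{ij} v_j with v = (121, 146, -11, 112):
  c_1 = 1*121 + 1*146 + 2*-11 + -2*112 = 21
  c_2 = 1*121 + 4*146 + 3*-11 + -6*112 = 0
  c_3 = -2*121 + -4*146 + -6*-11 + 7*112 = 24
  c_4 = 1*121 + 1*146 + 3*-11 + -2*112 = 10
Writing each c_i in base p = 3:
  c_1 = 21 = 0·3^0 + 1·3^1 + 2·3^2
  c_2 = 0
  c_3 = 24 = 0·3^0 + 2·3^1 + 2·3^2
  c_4 = 10 = 1·3^0 + 0·3^1 + 1·3^2
p-restricted factor λ_0 = (0, 0, 0, 1)
p-restricted factor λ_1 = (1, 0, 2, 0)
p-restricted factor λ_2 = (2, 0, 2, 1)

((0, 0, 0, 1), (1, 0, 2, 0), (2, 0, 2, 1))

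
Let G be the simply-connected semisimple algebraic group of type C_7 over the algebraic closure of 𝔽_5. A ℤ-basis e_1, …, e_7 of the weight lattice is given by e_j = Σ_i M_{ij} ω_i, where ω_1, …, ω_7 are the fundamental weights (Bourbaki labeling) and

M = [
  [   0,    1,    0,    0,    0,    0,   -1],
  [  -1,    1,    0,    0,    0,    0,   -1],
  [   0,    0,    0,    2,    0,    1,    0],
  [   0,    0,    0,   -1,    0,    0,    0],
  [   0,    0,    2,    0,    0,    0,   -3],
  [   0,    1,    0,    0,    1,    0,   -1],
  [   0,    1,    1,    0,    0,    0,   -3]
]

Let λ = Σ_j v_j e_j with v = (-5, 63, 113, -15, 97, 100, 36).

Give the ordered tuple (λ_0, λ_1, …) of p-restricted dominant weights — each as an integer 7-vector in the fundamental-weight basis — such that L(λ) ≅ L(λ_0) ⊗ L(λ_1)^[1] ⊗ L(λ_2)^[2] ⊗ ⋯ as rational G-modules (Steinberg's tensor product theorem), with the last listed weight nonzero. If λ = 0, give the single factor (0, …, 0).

((2, 2, 0, 0, 3, 4, 3), (0, 1, 4, 3, 3, 4, 3), (1, 1, 2, 0, 4, 4, 2))

Change of basis e → ω: c = M·v where v = (-5, 63, 113, -15, 97, 100, 36):
  c_1 = (0)·(-5) + (1)·(63) + (0)·(113) + (0)·(-15) + (0)·(97) + (0)·(100) + (-1)·(36) = 27
  c_2 = (-1)·(-5) + (1)·(63) + (0)·(113) + (0)·(-15) + (0)·(97) + (0)·(100) + (-1)·(36) = 32
  c_3 = (0)·(-5) + (0)·(63) + (0)·(113) + (2)·(-15) + (0)·(97) + (1)·(100) + (0)·(36) = 70
  c_4 = (0)·(-5) + (0)·(63) + (0)·(113) + (-1)·(-15) + (0)·(97) + (0)·(100) + (0)·(36) = 15
  c_5 = (0)·(-5) + (0)·(63) + (2)·(113) + (0)·(-15) + (0)·(97) + (0)·(100) + (-3)·(36) = 118
  c_6 = (0)·(-5) + (1)·(63) + (0)·(113) + (0)·(-15) + (1)·(97) + (0)·(100) + (-1)·(36) = 124
  c_7 = (0)·(-5) + (1)·(63) + (1)·(113) + (0)·(-15) + (0)·(97) + (0)·(100) + (-3)·(36) = 68
Base-5 expansion of each c_i:
  c_1 = 27 = 2·5^0 + 0·5^1 + 1·5^2
  c_2 = 32 = 2·5^0 + 1·5^1 + 1·5^2
  c_3 = 70 = 0·5^0 + 4·5^1 + 2·5^2
  c_4 = 15 = 0·5^0 + 3·5^1
  c_5 = 118 = 3·5^0 + 3·5^1 + 4·5^2
  c_6 = 124 = 4·5^0 + 4·5^1 + 4·5^2
  c_7 = 68 = 3·5^0 + 3·5^1 + 2·5^2
λ_0 = (2, 2, 0, 0, 3, 4, 3)
λ_1 = (0, 1, 4, 3, 3, 4, 3)
λ_2 = (1, 1, 2, 0, 4, 4, 2)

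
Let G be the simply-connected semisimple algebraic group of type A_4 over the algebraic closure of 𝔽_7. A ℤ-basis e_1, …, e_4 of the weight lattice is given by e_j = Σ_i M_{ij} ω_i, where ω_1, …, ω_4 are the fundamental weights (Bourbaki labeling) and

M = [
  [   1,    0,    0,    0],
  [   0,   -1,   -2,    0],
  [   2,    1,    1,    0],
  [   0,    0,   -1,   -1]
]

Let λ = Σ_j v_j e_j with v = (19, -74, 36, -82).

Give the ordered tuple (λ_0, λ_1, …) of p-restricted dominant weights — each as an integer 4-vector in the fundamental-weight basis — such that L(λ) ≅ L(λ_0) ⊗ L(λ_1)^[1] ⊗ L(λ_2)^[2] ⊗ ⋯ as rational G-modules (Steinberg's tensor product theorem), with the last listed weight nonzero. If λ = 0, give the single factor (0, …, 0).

((5, 2, 0, 4), (2, 0, 0, 6))

Compute c_i = Σ_j M_{ij} v_j with v = (19, -74, 36, -82):
  c_1 = (1)·(19) + (0)·(-74) + (0)·(36) + (0)·(-82) = 19
  c_2 = (0)·(19) + (-1)·(-74) + (-2)·(36) + (0)·(-82) = 2
  c_3 = (2)·(19) + (1)·(-74) + (1)·(36) + (0)·(-82) = 0
  c_4 = (0)·(19) + (0)·(-74) + (-1)·(36) + (-1)·(-82) = 46
p = 7; digits c_i = Σ_j d_{ij}·7^j, 0 ≤ d_{ij} < 7:
  c_1 = 19 = 5·7^0 + 2·7^1
  c_2 = 2 = 2·7^0
  c_3 = 0
  c_4 = 46 = 4·7^0 + 6·7^1
λ_0 = (5, 2, 0, 4)
λ_1 = (2, 0, 0, 6)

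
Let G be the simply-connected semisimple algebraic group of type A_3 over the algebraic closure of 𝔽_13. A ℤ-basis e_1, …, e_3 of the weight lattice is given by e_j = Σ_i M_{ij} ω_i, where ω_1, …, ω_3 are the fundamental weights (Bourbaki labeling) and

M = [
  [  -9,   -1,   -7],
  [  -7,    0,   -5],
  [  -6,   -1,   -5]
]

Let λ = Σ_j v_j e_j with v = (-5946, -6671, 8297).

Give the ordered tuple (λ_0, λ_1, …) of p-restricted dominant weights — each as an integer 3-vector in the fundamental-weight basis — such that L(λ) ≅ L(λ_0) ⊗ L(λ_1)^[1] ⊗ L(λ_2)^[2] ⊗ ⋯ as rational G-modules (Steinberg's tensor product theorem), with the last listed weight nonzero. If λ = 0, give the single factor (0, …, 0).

ω-coordinates c = M·v, v = (-5946, -6671, 8297):
  c_1 = -9*-5946 + -1*-6671 + -7*8297 = 2106
  c_2 = -7*-5946 + 0*-6671 + -5*8297 = 137
  c_3 = -6*-5946 + -1*-6671 + -5*8297 = 862
Base-13 expansion of each c_i:
  c_1 = 2106 = 0·13^0 + 6·13^1 + 12·13^2
  c_2 = 137 = 7·13^0 + 10·13^1
  c_3 = 862 = 4·13^0 + 1·13^1 + 5·13^2
λ_0 = (0, 7, 4)
λ_1 = (6, 10, 1)
λ_2 = (12, 0, 5)

((0, 7, 4), (6, 10, 1), (12, 0, 5))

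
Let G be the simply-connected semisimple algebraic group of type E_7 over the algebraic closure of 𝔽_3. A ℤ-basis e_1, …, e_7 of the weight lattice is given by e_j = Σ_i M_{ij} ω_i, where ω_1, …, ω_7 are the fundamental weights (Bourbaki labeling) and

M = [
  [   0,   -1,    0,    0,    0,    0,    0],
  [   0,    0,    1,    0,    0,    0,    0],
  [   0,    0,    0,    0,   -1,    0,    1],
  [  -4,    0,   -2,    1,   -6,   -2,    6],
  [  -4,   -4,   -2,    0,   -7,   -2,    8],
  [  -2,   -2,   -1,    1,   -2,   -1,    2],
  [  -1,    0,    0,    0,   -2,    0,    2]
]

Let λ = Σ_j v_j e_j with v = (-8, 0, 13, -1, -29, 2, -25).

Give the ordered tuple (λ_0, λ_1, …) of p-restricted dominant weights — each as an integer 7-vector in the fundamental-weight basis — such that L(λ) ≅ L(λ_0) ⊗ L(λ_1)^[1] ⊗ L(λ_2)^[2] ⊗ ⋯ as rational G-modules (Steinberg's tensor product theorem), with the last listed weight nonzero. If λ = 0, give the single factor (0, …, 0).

Change of basis e → ω: c = M·v where v = (-8, 0, 13, -1, -29, 2, -25):
  c_1 = 0*-8 + -1*0 + 0*13 + 0*-1 + 0*-29 + 0*2 + 0*-25 = 0
  c_2 = 0*-8 + 0*0 + 1*13 + 0*-1 + 0*-29 + 0*2 + 0*-25 = 13
  c_3 = 0*-8 + 0*0 + 0*13 + 0*-1 + -1*-29 + 0*2 + 1*-25 = 4
  c_4 = -4*-8 + 0*0 + -2*13 + 1*-1 + -6*-29 + -2*2 + 6*-25 = 25
  c_5 = -4*-8 + -4*0 + -2*13 + 0*-1 + -7*-29 + -2*2 + 8*-25 = 5
  c_6 = -2*-8 + -2*0 + -1*13 + 1*-1 + -2*-29 + -1*2 + 2*-25 = 8
  c_7 = -1*-8 + 0*0 + 0*13 + 0*-1 + -2*-29 + 0*2 + 2*-25 = 16
p = 3; digits c_i = Σ_j d_{ij}·3^j, 0 ≤ d_{ij} < 3:
  c_1 = 0
  c_2 = 13 = 1·3^0 + 1·3^1 + 1·3^2
  c_3 = 4 = 1·3^0 + 1·3^1
  c_4 = 25 = 1·3^0 + 2·3^1 + 2·3^2
  c_5 = 5 = 2·3^0 + 1·3^1
  c_6 = 8 = 2·3^0 + 2·3^1
  c_7 = 16 = 1·3^0 + 2·3^1 + 1·3^2
λ_0 = (0, 1, 1, 1, 2, 2, 1)
λ_1 = (0, 1, 1, 2, 1, 2, 2)
λ_2 = (0, 1, 0, 2, 0, 0, 1)

((0, 1, 1, 1, 2, 2, 1), (0, 1, 1, 2, 1, 2, 2), (0, 1, 0, 2, 0, 0, 1))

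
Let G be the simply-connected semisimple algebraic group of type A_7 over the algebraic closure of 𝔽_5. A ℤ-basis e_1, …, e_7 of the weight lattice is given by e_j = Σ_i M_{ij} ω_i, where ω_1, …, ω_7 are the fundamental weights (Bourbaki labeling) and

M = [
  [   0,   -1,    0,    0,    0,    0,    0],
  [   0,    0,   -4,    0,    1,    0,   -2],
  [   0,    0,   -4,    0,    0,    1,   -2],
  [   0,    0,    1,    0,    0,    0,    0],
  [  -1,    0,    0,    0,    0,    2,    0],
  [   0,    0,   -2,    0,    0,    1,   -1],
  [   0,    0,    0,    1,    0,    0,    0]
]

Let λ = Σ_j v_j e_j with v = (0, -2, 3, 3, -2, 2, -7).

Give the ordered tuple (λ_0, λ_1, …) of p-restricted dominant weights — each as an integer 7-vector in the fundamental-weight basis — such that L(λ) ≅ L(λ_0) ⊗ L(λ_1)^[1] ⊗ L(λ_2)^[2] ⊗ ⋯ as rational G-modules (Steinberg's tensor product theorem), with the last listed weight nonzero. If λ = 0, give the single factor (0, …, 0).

((2, 0, 4, 3, 4, 3, 3),)

ω-coordinates c = M·v, v = (0, -2, 3, 3, -2, 2, -7):
  c_1 = 0·0 + (-1)·(-2) + 0·3 + 0·3 + (0)·(-2) + 0·2 + (0)·(-7) = 2
  c_2 = 0·0 + (0)·(-2) + (-4)·(3) + 0·3 + (1)·(-2) + 0·2 + (-2)·(-7) = 0
  c_3 = 0·0 + (0)·(-2) + (-4)·(3) + 0·3 + (0)·(-2) + 1·2 + (-2)·(-7) = 4
  c_4 = 0·0 + (0)·(-2) + 1·3 + 0·3 + (0)·(-2) + 0·2 + (0)·(-7) = 3
  c_5 = (-1)·(0) + (0)·(-2) + 0·3 + 0·3 + (0)·(-2) + 2·2 + (0)·(-7) = 4
  c_6 = 0·0 + (0)·(-2) + (-2)·(3) + 0·3 + (0)·(-2) + 1·2 + (-1)·(-7) = 3
  c_7 = 0·0 + (0)·(-2) + 0·3 + 1·3 + (0)·(-2) + 0·2 + (0)·(-7) = 3
Writing each c_i in base p = 5:
  c_1 = 2 = 2·5^0
  c_2 = 0
  c_3 = 4 = 4·5^0
  c_4 = 3 = 3·5^0
  c_5 = 4 = 4·5^0
  c_6 = 3 = 3·5^0
  c_7 = 3 = 3·5^0
p-restricted factor λ_0 = (2, 0, 4, 3, 4, 3, 3)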